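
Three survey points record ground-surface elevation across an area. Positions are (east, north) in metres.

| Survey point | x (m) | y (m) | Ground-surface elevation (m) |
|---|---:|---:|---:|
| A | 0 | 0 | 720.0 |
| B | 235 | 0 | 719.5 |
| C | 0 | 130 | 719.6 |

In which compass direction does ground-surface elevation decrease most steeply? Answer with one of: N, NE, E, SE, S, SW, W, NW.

NE

∂z/∂x = (719.5 − 720.0) / (235 − 0) = -0.002128
∂z/∂y = (719.6 − 720.0) / (130 − 0) = -0.003077
Steepest decrease is along −∇f = (+0.002128 E, +0.003077 N) → northeast.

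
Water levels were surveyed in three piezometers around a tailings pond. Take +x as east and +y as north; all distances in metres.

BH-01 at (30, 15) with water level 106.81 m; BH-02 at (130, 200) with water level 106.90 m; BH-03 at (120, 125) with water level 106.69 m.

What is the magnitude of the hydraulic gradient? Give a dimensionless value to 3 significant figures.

Taking BH-01 as reference: BH-02−BH-01 = (100, 185, +0.09); BH-03−BH-01 = (90, 110, -0.12).
Solve a·Δx + b·Δy = Δh: det = 100·110 − 90·185 = -5650.
∂h/∂x = [(+0.09)·110 − (-0.12)·185] / -5650 = -0.005681
∂h/∂y = [100·(-0.12) − 90·(+0.09)] / -5650 = +0.003558
|∇h| = √(-0.005681² + 0.003558²) = 0.006703

0.00670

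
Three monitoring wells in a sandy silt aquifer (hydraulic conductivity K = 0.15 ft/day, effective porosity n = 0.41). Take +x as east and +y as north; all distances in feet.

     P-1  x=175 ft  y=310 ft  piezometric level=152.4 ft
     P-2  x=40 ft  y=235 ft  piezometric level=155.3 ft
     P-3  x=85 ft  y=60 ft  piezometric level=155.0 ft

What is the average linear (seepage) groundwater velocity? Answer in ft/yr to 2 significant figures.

Taking P-1 as reference: P-2−P-1 = (-135, -75, +2.9); P-3−P-1 = (-90, -250, +2.6).
Solve a·Δx + b·Δy = Δh: det = (-135)·(-250) − (-90)·(-75) = 27000.
∂h/∂x = [(+2.9)·(-250) − (+2.6)·(-75)] / 27000 = -0.01963
∂h/∂y = [(-135)·(+2.6) − (-90)·(+2.9)] / 27000 = -0.003333
|∇h| = √(-0.01963² + -0.003333²) = 0.01991
Seepage velocity v = K·i/n = 0.15 × 0.01991 / 0.41 = 0.007284 ft/day = 2.66 ft/yr.

2.7 ft/yr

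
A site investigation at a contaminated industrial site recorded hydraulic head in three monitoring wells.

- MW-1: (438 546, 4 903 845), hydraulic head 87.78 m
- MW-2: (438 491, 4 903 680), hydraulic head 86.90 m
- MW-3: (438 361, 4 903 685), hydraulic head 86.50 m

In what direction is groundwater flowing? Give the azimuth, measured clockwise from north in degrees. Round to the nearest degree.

217°

Taking MW-1 as reference: MW-2−MW-1 = (-55, -165, -0.88); MW-3−MW-1 = (-185, -160, -1.28).
Solve a·Δx + b·Δy = Δh: det = (-55)·(-160) − (-185)·(-165) = -21725.
∂h/∂x = [(-0.88)·(-160) − (-1.28)·(-165)] / -21725 = +0.003241
∂h/∂y = [(-55)·(-1.28) − (-185)·(-0.88)] / -21725 = +0.004253
Flow direction (−∇h) has components (-0.003241 E, -0.004253 N).
Azimuth = atan2(E, N) = atan2(-0.003241, -0.004253) = 217.3° ≈ 217°.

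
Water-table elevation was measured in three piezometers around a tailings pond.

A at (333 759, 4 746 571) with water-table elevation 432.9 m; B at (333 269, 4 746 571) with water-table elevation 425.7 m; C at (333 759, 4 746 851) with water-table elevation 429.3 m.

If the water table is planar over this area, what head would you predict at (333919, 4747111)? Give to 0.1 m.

428.3 m

∂h/∂x = (425.7 − 432.9) / (333269 − 333759) = +0.01469
∂h/∂y = (429.3 − 432.9) / (4746851 − 4746571) = -0.01286
h(333919, 4747111) = 432.9 + (+0.01469)·(160) + (-0.01286)·(540) = 432.9 +2.351 -6.943 = 428.308 m.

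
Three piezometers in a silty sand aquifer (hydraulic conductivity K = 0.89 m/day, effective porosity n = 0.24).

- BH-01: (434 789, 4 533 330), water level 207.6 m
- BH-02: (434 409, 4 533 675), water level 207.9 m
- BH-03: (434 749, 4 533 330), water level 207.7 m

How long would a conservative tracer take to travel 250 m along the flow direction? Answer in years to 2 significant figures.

59 years

With h = a·x + b·y + c and BH-01 as origin, the differences give:
  (-380)·a + 345·b = +0.3
  (-40)·a + 0·b = +0.1
Eliminate b (×0 and ×345, subtract): 13800·a = -34.50 → a = ∂h/∂x = -0.002500
Back-substitute: b = ∂h/∂y = -0.001884.
|∇h| = √(-0.002500² + -0.001884²) = 0.00313
Seepage velocity v = K·i/n = 0.89 × 0.00313 / 0.24 = 0.01161 m/day.
t = 250 / 0.01161 = 2.153e+04 days = 58.9 years.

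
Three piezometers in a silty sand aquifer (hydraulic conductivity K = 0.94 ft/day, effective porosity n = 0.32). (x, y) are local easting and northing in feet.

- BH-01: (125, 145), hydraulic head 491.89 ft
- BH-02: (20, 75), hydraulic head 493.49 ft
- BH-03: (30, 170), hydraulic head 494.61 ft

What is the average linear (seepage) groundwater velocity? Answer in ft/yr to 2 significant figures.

31 ft/yr

Taking BH-01 as reference: BH-02−BH-01 = (-105, -70, +1.60); BH-03−BH-01 = (-95, 25, +2.72).
Solve a·Δx + b·Δy = Δh: det = (-105)·25 − (-95)·(-70) = -9275.
∂h/∂x = [(+1.60)·25 − (+2.72)·(-70)] / -9275 = -0.02484
∂h/∂y = [(-105)·(+2.72) − (-95)·(+1.60)] / -9275 = +0.01440
|∇h| = √(-0.02484² + 0.01440²) = 0.02871
Seepage velocity v = K·i/n = 0.94 × 0.02871 / 0.32 = 0.08434 ft/day = 30.81 ft/yr.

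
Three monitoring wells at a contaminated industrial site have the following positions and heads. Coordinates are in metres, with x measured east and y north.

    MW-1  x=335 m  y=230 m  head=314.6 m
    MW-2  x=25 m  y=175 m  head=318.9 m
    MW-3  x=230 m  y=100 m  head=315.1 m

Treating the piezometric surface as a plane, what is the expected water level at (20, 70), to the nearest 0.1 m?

318.1 m

With h = a·x + b·y + c and MW-1 as origin, the differences give:
  (-310)·a + (-55)·b = +4.3
  (-105)·a + (-130)·b = +0.5
Eliminate b (×(-130) and ×(-55), subtract): 34525·a = -531.50 → a = ∂h/∂x = -0.01539
Back-substitute: b = ∂h/∂y = +0.008588.
h(20, 70) = 314.6 + (-0.01539)·(-315) + (+0.008588)·(-160) = 314.6 +4.849 -1.374 = 318.075 m.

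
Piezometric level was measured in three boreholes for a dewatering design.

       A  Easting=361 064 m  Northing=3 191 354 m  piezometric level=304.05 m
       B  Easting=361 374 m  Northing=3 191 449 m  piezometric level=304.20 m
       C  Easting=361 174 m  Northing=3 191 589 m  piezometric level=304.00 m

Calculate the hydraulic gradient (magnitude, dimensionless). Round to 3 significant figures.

Three-point gradient (reference A): Δ to B = (310, 95, +0.15), Δ to C = (110, 235, -0.05).
∂h/∂x = +0.0006410, ∂h/∂y = -0.0005128 (det = 62400).
|∇h| = √(0.0006410² + -0.0005128²) = 0.0008209

0.000821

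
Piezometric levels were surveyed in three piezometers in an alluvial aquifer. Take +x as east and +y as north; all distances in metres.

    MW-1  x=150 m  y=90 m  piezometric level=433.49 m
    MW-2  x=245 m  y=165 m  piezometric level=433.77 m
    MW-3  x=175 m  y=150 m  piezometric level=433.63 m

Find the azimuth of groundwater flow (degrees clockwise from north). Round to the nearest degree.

Three-point gradient (reference MW-1): Δ to MW-2 = (95, 75, +0.28), Δ to MW-3 = (25, 60, +0.14).
∂h/∂x = +0.001647, ∂h/∂y = +0.001647 (det = 3825).
Flow direction (−∇h) has components (-0.001647 E, -0.001647 N).
Azimuth = atan2(E, N) = atan2(-0.001647, -0.001647) = 225.0° ≈ 225°.

225°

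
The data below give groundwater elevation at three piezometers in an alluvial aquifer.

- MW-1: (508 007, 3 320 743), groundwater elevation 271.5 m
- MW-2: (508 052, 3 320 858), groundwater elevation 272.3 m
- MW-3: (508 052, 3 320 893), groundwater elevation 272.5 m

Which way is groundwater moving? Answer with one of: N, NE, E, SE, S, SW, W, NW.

Differences from MW-1: to MW-2 (Δx, Δy, Δh) = (45, 115, +0.8); to MW-3 = (45, 150, +1.0).
Solve a·Δx + b·Δy = Δh: det = 45·150 − 45·115 = 1575.
∂h/∂x = [(+0.8)·150 − (+1.0)·115] / 1575 = +0.003175
∂h/∂y = [45·(+1.0) − 45·(+0.8)] / 1575 = +0.005714
Flow = −∇h = (-0.003175 east, -0.005714 north), which points southwest.

SW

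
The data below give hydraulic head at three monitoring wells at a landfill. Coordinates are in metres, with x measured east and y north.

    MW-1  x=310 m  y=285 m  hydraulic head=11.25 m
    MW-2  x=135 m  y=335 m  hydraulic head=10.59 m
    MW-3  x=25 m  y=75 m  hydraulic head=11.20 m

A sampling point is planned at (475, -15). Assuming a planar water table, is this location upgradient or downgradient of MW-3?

With h = a·x + b·y + c and MW-1 as origin, the differences give:
  (-175)·a + 50·b = -0.66
  (-285)·a + (-210)·b = -0.05
Eliminate b (×(-210) and ×50, subtract): 51000·a = 141.100 → a = ∂h/∂x = +0.002767
Back-substitute: b = ∂h/∂y = -0.003517.
Head at (475, -15) = 11.25 + (+0.002767)·(165) + (-0.003517)·(-300) = 12.76 m.
That is higher than the 11.20 m at MW-3, so the point is upgradient.

upgradient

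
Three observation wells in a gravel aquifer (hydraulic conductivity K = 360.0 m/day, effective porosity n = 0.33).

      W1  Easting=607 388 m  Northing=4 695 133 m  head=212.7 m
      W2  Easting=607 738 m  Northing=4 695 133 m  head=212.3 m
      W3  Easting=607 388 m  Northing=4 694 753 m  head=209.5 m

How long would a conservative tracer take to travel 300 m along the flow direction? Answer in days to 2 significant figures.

32 days

∂h/∂x = (212.3 − 212.7) / (607738 − 607388) = -0.001143
∂h/∂y = (209.5 − 212.7) / (4694753 − 4695133) = +0.008421
|∇h| = √(-0.001143² + 0.008421²) = 0.008498
Seepage velocity v = K·i/n = 360.0 × 0.008498 / 0.33 = 9.271 m/day.
t = 300 / 9.271 = 32.36 days.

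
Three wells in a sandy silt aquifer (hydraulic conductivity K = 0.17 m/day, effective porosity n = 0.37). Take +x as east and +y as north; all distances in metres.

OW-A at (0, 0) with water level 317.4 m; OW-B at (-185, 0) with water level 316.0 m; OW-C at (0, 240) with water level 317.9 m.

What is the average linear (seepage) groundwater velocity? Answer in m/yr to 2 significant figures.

∂h/∂x = (316.0 − 317.4) / (-185 − 0) = +0.007568
∂h/∂y = (317.9 − 317.4) / (240 − 0) = +0.002083
|∇h| = √(0.007568² + 0.002083²) = 0.007849
Seepage velocity v = K·i/n = 0.17 × 0.007849 / 0.37 = 0.003606 m/day = 1.317 m/yr.

1.3 m/yr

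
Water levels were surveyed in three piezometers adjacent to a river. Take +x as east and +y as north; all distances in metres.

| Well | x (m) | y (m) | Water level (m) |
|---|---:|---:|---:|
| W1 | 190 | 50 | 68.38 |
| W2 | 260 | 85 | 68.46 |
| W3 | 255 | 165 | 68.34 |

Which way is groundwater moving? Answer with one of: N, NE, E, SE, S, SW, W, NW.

Differences from W1: to W2 (Δx, Δy, Δh) = (70, 35, +0.08); to W3 = (65, 115, -0.04).
Determinant of the coordinate differences = 70·115 − 65·35 = 5775.
∂h/∂x = [(+0.08)·115 − (-0.04)·35] / 5775 = +0.001835
∂h/∂y = [70·(-0.04) − 65·(+0.08)] / 5775 = -0.001385
Flow = −∇h = (-0.001835 east, +0.001385 north), which points northwest.

NW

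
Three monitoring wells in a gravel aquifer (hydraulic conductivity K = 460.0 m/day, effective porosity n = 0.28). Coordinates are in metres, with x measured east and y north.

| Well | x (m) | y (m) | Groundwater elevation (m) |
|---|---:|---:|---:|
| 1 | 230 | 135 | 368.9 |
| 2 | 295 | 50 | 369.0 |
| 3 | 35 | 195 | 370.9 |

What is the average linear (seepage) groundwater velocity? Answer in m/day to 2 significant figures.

30 m/day

Differences from 1: to 2 (Δx, Δy, Δh) = (65, -85, +0.1); to 3 = (-195, 60, +2.0).
Determinant of the coordinate differences = 65·60 − (-195)·(-85) = -12675.
∂h/∂x = [(+0.1)·60 − (+2.0)·(-85)] / -12675 = -0.01389
∂h/∂y = [65·(+2.0) − (-195)·(+0.1)] / -12675 = -0.01179
|∇h| = √(-0.01389² + -0.01179²) = 0.01822
Seepage velocity v = K·i/n = 460.0 × 0.01822 / 0.28 = 29.93 m/day.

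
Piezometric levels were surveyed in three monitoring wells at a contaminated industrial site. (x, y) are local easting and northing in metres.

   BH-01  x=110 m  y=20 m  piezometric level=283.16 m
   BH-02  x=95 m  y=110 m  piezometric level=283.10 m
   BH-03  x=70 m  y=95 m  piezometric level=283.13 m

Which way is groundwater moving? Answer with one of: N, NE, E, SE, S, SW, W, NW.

Differences from BH-01: to BH-02 (Δx, Δy, Δh) = (-15, 90, -0.06); to BH-03 = (-40, 75, -0.03).
Solve a·Δx + b·Δy = Δh: det = (-15)·75 − (-40)·90 = 2475.
∂h/∂x = [(-0.06)·75 − (-0.03)·90] / 2475 = -0.0007273
∂h/∂y = [(-15)·(-0.03) − (-40)·(-0.06)] / 2475 = -0.0007879
Flow = −∇h = (+0.0007273 east, +0.0007879 north), which points northeast.

NE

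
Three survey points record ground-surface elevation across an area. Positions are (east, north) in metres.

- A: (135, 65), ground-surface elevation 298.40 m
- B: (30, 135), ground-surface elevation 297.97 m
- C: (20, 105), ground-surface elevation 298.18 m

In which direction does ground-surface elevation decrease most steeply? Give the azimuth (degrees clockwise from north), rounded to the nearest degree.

004°

Differences from A: to B (Δx, Δy, Δh) = (-105, 70, -0.43); to C = (-115, 40, -0.22).
Solve a·Δx + b·Δy = Δz: det = (-105)·40 − (-115)·70 = 3850.
∂z/∂x = [(-0.43)·40 − (-0.22)·70] / 3850 = -0.0004675
∂z/∂y = [(-105)·(-0.22) − (-115)·(-0.43)] / 3850 = -0.006844
Steepest decrease is along −∇f: components (+0.0004675 E, +0.006844 N).
Azimuth = atan2(+0.0004675, +0.006844) = 3.9° ≈ 004°.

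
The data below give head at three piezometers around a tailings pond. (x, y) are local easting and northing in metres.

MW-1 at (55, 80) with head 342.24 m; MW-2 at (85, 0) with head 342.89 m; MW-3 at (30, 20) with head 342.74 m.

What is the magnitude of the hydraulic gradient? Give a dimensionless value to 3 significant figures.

Three-point gradient (reference MW-1): Δ to MW-2 = (30, -80, +0.65), Δ to MW-3 = (-25, -60, +0.50).
∂h/∂x = -0.0002632, ∂h/∂y = -0.008224 (det = -3800).
|∇h| = √(-0.0002632² + -0.008224²) = 0.008228

0.00823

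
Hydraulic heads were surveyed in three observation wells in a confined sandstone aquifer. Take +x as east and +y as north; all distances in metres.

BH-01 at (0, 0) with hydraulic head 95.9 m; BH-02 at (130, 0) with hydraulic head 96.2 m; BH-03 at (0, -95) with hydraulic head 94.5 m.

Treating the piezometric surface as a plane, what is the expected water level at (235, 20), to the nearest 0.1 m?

96.7 m

∂h/∂x = (96.2 − 95.9) / (130 − 0) = +0.002308
∂h/∂y = (94.5 − 95.9) / (-95 − 0) = +0.01474
h(235, 20) = 95.9 + (+0.002308)·(235) + (+0.01474)·(20) = 95.9 +0.542 +0.295 = 96.737 m.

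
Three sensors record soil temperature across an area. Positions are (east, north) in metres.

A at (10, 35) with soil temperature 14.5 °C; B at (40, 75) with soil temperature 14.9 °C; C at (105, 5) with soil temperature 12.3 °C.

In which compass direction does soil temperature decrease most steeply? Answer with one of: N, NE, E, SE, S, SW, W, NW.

Taking A as reference: B−A = (30, 40, +0.4); C−A = (95, -30, -2.2).
Solve a·Δx + b·Δy = ΔT: det = 30·(-30) − 95·40 = -4700.
∂T/∂x = [(+0.4)·(-30) − (-2.2)·40] / -4700 = -0.01617
∂T/∂y = [30·(-2.2) − 95·(+0.4)] / -4700 = +0.02213
Steepest decrease is along −∇f = (+0.01617 E, -0.02213 N) → southeast.

SE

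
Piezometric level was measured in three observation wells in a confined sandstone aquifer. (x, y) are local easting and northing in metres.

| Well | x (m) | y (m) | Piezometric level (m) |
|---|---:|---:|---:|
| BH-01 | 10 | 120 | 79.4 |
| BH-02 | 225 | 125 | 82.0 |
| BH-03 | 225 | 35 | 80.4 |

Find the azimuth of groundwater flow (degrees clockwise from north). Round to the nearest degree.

213°

Differences from BH-01: to BH-02 (Δx, Δy, Δh) = (215, 5, +2.6); to BH-03 = (215, -85, +1.0).
Determinant of the coordinate differences = 215·(-85) − 215·5 = -19350.
∂h/∂x = [(+2.6)·(-85) − (+1.0)·5] / -19350 = +0.01168
∂h/∂y = [215·(+1.0) − 215·(+2.6)] / -19350 = +0.01778
Flow direction (−∇h) has components (-0.01168 E, -0.01778 N).
Azimuth = atan2(E, N) = atan2(-0.01168, -0.01778) = 213.3° ≈ 213°.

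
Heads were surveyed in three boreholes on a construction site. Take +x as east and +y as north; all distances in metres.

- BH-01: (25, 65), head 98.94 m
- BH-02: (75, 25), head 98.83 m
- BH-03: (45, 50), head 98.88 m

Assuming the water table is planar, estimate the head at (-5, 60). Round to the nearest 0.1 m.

Taking BH-01 as reference: BH-02−BH-01 = (50, -40, -0.11); BH-03−BH-01 = (20, -15, -0.06).
Determinant of the coordinate differences = 50·(-15) − 20·(-40) = 50.
∂h/∂x = [(-0.11)·(-15) − (-0.06)·(-40)] / 50 = -0.01500
∂h/∂y = [50·(-0.06) − 20·(-0.11)] / 50 = -0.01600
h(-5, 60) = 98.94 + (-0.01500)·(-30) + (-0.01600)·(-5) = 98.94 +0.450 +0.080 = 99.470 m.

99.5 m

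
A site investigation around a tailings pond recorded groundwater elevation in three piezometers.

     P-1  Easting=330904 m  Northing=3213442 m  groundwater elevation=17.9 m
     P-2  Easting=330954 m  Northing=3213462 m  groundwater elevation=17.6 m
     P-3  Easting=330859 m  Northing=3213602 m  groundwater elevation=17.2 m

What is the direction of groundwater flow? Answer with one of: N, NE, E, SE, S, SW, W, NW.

NE

Taking P-1 as reference: P-2−P-1 = (50, 20, -0.3); P-3−P-1 = (-45, 160, -0.7).
Determinant of the coordinate differences = 50·160 − (-45)·20 = 8900.
∂h/∂x = [(-0.3)·160 − (-0.7)·20] / 8900 = -0.003820
∂h/∂y = [50·(-0.7) − (-45)·(-0.3)] / 8900 = -0.005449
Flow = −∇h = (+0.003820 east, +0.005449 north), which points northeast.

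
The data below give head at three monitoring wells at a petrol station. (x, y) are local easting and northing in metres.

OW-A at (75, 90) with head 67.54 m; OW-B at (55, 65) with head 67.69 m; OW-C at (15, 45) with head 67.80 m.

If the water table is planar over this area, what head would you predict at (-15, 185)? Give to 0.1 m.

Three-point gradient (reference OW-A): Δ to OW-B = (-20, -25, +0.15), Δ to OW-C = (-60, -45, +0.26).
∂h/∂x = +0.0004167, ∂h/∂y = -0.006333 (det = -600).
h(-15, 185) = 67.54 + (+0.0004167)·(-90) + (-0.006333)·(95) = 67.54 -0.037 -0.602 = 66.901 m.

66.9 m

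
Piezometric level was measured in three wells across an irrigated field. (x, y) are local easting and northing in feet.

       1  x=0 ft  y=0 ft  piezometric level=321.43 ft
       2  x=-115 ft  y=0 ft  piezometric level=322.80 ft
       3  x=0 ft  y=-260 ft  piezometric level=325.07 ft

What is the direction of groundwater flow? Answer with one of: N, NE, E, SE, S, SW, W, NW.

NE

∂h/∂x = (322.80 − 321.43) / (-115 − 0) = -0.01191
∂h/∂y = (325.07 − 321.43) / (-260 − 0) = -0.01400
Flow = −∇h = (+0.01191 east, +0.01400 north), which points northeast.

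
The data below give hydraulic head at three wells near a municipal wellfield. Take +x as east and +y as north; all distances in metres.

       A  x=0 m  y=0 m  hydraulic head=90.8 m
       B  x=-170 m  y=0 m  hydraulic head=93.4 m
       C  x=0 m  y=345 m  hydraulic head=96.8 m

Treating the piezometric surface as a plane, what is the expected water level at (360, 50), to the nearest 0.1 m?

∂h/∂x = (93.4 − 90.8) / (-170 − 0) = -0.01529
∂h/∂y = (96.8 − 90.8) / (345 − 0) = +0.01739
h(360, 50) = 90.8 + (-0.01529)·(360) + (+0.01739)·(50) = 90.8 -5.506 +0.870 = 86.164 m.

86.2 m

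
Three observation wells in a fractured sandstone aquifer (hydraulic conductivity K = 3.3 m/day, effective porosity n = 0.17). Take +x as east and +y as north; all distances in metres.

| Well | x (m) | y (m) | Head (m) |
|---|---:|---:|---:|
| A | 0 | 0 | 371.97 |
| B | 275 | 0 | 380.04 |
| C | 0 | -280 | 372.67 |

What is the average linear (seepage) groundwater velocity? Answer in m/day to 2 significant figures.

0.57 m/day

∂h/∂x = (380.04 − 371.97) / (275 − 0) = +0.02935
∂h/∂y = (372.67 − 371.97) / (-280 − 0) = -0.002500
|∇h| = √(0.02935² + -0.002500²) = 0.02946
Seepage velocity v = K·i/n = 3.3 × 0.02946 / 0.17 = 0.5719 m/day.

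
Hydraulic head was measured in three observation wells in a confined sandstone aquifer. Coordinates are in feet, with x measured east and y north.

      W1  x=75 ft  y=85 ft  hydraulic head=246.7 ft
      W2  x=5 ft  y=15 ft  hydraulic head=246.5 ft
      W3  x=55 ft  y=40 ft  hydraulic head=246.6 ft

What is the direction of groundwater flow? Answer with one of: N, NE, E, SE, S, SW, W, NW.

Taking W1 as reference: W2−W1 = (-70, -70, -0.2); W3−W1 = (-20, -45, -0.1).
Determinant of the coordinate differences = (-70)·(-45) − (-20)·(-70) = 1750.
∂h/∂x = [(-0.2)·(-45) − (-0.1)·(-70)] / 1750 = +0.001143
∂h/∂y = [(-70)·(-0.1) − (-20)·(-0.2)] / 1750 = +0.001714
Flow = −∇h = (-0.001143 east, -0.001714 north), which points southwest.

SW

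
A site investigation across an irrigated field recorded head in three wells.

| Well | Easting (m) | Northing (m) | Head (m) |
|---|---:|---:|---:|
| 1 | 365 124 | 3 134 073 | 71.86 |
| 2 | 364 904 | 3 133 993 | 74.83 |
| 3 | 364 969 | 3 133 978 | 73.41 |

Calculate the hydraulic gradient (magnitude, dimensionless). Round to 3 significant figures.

Taking 1 as reference: 2−1 = (-220, -80, +2.97); 3−1 = (-155, -95, +1.55).
Solve a·Δx + b·Δy = Δh: det = (-220)·(-95) − (-155)·(-80) = 8500.
∂h/∂x = [(+2.97)·(-95) − (+1.55)·(-80)] / 8500 = -0.01861
∂h/∂y = [(-220)·(+1.55) − (-155)·(+2.97)] / 8500 = +0.01404
|∇h| = √(-0.01861² + 0.01404²) = 0.02331

0.0233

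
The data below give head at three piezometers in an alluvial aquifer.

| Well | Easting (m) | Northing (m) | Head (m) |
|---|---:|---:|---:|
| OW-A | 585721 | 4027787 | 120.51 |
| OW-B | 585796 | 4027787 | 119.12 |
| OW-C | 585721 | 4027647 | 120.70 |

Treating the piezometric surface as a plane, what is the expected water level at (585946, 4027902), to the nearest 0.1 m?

∂h/∂x = (119.12 − 120.51) / (585796 − 585721) = -0.01853
∂h/∂y = (120.70 − 120.51) / (4027647 − 4027787) = -0.001357
h(585946, 4027902) = 120.51 + (-0.01853)·(225) + (-0.001357)·(115) = 120.51 -4.170 -0.156 = 116.184 m.

116.2 m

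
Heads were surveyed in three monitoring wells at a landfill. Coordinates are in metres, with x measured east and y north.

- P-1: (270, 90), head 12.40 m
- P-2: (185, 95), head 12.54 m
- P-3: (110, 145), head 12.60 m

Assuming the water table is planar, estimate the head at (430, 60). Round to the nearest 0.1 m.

Taking P-1 as reference: P-2−P-1 = (-85, 5, +0.14); P-3−P-1 = (-160, 55, +0.20).
Determinant of the coordinate differences = (-85)·55 − (-160)·5 = -3875.
∂h/∂x = [(+0.14)·55 − (+0.20)·5] / -3875 = -0.001729
∂h/∂y = [(-85)·(+0.20) − (-160)·(+0.14)] / -3875 = -0.001394
h(430, 60) = 12.40 + (-0.001729)·(160) + (-0.001394)·(-30) = 12.40 -0.277 +0.042 = 12.165 m.

12.2 m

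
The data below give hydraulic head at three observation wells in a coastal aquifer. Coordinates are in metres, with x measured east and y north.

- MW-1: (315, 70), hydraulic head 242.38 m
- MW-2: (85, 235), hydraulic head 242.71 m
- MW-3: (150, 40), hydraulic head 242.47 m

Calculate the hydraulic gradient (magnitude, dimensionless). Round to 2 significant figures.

0.0012

Taking MW-1 as reference: MW-2−MW-1 = (-230, 165, +0.33); MW-3−MW-1 = (-165, -30, +0.09).
Solve a·Δx + b·Δy = Δh: det = (-230)·(-30) − (-165)·165 = 34125.
∂h/∂x = [(+0.33)·(-30) − (+0.09)·165] / 34125 = -0.0007253
∂h/∂y = [(-230)·(+0.09) − (-165)·(+0.33)] / 34125 = +0.0009890
|∇h| = √(-0.0007253² + 0.0009890²) = 0.001226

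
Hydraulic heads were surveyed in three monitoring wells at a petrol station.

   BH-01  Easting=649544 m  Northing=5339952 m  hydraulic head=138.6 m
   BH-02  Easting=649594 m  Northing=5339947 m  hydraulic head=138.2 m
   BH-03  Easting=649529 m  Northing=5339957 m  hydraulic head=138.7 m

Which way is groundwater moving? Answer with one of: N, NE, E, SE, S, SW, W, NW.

Three-point gradient (reference BH-01): Δ to BH-02 = (50, -5, -0.4), Δ to BH-03 = (-15, 5, +0.1).
∂h/∂x = -0.008571, ∂h/∂y = -0.005714 (det = 175).
Flow = −∇h = (+0.008571 east, +0.005714 north), which points northeast.

NE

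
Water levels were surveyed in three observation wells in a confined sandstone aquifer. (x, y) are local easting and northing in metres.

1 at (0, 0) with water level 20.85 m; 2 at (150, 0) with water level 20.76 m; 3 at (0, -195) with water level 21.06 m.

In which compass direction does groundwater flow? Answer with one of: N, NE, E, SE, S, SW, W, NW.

NE

∂h/∂x = (20.76 − 20.85) / (150 − 0) = -0.0006000
∂h/∂y = (21.06 − 20.85) / (-195 − 0) = -0.001077
Flow = −∇h = (+0.0006000 east, +0.001077 north), which points northeast.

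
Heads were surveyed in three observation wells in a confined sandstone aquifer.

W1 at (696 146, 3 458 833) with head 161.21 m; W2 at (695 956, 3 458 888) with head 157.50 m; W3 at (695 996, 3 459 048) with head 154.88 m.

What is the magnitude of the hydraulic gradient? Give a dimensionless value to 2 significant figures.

0.024

With h = a·x + b·y + c and W1 as origin, the differences give:
  (-190)·a + 55·b = -3.71
  (-150)·a + 215·b = -6.33
Eliminate b (×215 and ×55, subtract): -32600·a = -449.500 → a = ∂h/∂x = +0.01379
Back-substitute: b = ∂h/∂y = -0.01982.
|∇h| = √(0.01379² + -0.01982²) = 0.02415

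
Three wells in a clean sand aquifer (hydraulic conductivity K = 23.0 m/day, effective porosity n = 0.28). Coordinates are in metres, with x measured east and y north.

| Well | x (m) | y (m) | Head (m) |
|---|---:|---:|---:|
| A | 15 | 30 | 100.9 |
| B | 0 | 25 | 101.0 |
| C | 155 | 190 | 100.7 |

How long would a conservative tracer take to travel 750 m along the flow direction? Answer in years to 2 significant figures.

Taking A as reference: B−A = (-15, -5, +0.1); C−A = (140, 160, -0.2).
Solve a·Δx + b·Δy = Δh: det = (-15)·160 − 140·(-5) = -1700.
∂h/∂x = [(+0.1)·160 − (-0.2)·(-5)] / -1700 = -0.008824
∂h/∂y = [(-15)·(-0.2) − 140·(+0.1)] / -1700 = +0.006471
|∇h| = √(-0.008824² + 0.006471²) = 0.01094
Seepage velocity v = K·i/n = 23.0 × 0.01094 / 0.28 = 0.8986 m/day.
t = 750 / 0.8986 = 834.6 days = 2.29 years.

2.3 years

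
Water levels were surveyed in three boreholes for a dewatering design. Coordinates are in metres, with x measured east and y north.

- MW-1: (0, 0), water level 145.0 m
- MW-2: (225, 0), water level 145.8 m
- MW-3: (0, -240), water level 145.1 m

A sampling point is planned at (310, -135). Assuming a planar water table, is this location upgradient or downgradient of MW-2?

∂h/∂x = (145.8 − 145.0) / (225 − 0) = +0.003556
∂h/∂y = (145.1 − 145.0) / (-240 − 0) = -0.0004167
Head at (310, -135) = 145.0 + (+0.003556)·(310) + (-0.0004167)·(-135) = 146.16 m.
That is higher than the 145.8 m at MW-2, so the point is upgradient.

upgradient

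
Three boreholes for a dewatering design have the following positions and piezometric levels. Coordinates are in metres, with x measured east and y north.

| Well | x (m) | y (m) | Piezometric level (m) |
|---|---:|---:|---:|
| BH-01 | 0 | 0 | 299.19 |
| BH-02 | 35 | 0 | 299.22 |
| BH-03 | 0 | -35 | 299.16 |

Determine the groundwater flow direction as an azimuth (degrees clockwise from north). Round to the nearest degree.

225°

∂h/∂x = (299.22 − 299.19) / (35 − 0) = +0.0008571
∂h/∂y = (299.16 − 299.19) / (-35 − 0) = +0.0008571
Flow direction (−∇h) has components (-0.0008571 E, -0.0008571 N).
Azimuth = atan2(E, N) = atan2(-0.0008571, -0.0008571) = 225.0° ≈ 225°.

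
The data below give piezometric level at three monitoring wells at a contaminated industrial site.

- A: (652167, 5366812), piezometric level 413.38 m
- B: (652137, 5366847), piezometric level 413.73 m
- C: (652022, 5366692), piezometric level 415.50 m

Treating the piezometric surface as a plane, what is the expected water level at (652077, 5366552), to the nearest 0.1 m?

Taking A as reference: B−A = (-30, 35, +0.35); C−A = (-145, -120, +2.12).
Solve a·Δx + b·Δy = Δh: det = (-30)·(-120) − (-145)·35 = 8675.
∂h/∂x = [(+0.35)·(-120) − (+2.12)·35] / 8675 = -0.01339
∂h/∂y = [(-30)·(+2.12) − (-145)·(+0.35)] / 8675 = -0.001481
h(652077, 5366552) = 413.38 + (-0.01339)·(-90) + (-0.001481)·(-260) = 413.38 +1.206 +0.385 = 414.971 m.

415.0 m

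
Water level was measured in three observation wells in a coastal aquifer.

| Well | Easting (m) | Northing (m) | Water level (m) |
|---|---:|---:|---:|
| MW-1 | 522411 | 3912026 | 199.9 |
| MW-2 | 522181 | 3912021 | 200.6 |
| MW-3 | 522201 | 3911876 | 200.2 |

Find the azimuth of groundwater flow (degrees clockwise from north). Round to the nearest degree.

127°

Taking MW-1 as reference: MW-2−MW-1 = (-230, -5, +0.7); MW-3−MW-1 = (-210, -150, +0.3).
Determinant of the coordinate differences = (-230)·(-150) − (-210)·(-5) = 33450.
∂h/∂x = [(+0.7)·(-150) − (+0.3)·(-5)] / 33450 = -0.003094
∂h/∂y = [(-230)·(+0.3) − (-210)·(+0.7)] / 33450 = +0.002332
Flow direction (−∇h) has components (+0.003094 E, -0.002332 N).
Azimuth = atan2(E, N) = atan2(+0.003094, -0.002332) = 127.0° ≈ 127°.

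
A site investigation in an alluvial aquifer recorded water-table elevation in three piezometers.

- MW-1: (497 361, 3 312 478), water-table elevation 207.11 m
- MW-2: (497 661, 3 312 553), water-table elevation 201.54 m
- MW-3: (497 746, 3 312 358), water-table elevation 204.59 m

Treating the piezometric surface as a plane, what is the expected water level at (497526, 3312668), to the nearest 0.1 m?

Differences from MW-1: to MW-2 (Δx, Δy, Δh) = (300, 75, -5.57); to MW-3 = (385, -120, -2.52).
Determinant of the coordinate differences = 300·(-120) − 385·75 = -64875.
∂h/∂x = [(-5.57)·(-120) − (-2.52)·75] / -64875 = -0.01322
∂h/∂y = [300·(-2.52) − 385·(-5.57)] / -64875 = -0.02140
h(497526, 3312668) = 207.11 + (-0.01322)·(165) + (-0.02140)·(190) = 207.11 -2.181 -4.066 = 200.863 m.

200.9 m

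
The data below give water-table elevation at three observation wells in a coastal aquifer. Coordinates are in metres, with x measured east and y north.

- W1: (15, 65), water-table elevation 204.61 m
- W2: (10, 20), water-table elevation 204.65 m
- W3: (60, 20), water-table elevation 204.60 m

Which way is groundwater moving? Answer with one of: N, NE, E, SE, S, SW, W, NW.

NE

With h = a·x + b·y + c and W1 as origin, the differences give:
  (-5)·a + (-45)·b = +0.04
  45·a + (-45)·b = -0.01
Eliminate b (×(-45) and ×(-45), subtract): 2250·a = -2.250 → a = ∂h/∂x = -0.001000
Back-substitute: b = ∂h/∂y = -0.0007778.
Flow = −∇h = (+0.001000 east, +0.0007778 north), which points northeast.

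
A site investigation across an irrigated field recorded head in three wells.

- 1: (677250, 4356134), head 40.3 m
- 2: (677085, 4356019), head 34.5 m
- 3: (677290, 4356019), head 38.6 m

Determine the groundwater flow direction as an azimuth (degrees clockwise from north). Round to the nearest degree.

223°

Differences from 1: to 2 (Δx, Δy, Δh) = (-165, -115, -5.8); to 3 = (40, -115, -1.7).
Solve a·Δx + b·Δy = Δh: det = (-165)·(-115) − 40·(-115) = 23575.
∂h/∂x = [(-5.8)·(-115) − (-1.7)·(-115)] / 23575 = +0.02000
∂h/∂y = [(-165)·(-1.7) − 40·(-5.8)] / 23575 = +0.02174
Flow direction (−∇h) has components (-0.02000 E, -0.02174 N).
Azimuth = atan2(E, N) = atan2(-0.02000, -0.02174) = 222.6° ≈ 223°.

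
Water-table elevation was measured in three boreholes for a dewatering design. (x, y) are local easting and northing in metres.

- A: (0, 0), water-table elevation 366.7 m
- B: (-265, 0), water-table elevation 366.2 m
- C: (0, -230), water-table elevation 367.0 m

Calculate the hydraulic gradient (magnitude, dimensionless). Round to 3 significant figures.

∂h/∂x = (366.2 − 366.7) / (-265 − 0) = +0.001887
∂h/∂y = (367.0 − 366.7) / (-230 − 0) = -0.001304
|∇h| = √(0.001887² + -0.001304²) = 0.002294

0.00229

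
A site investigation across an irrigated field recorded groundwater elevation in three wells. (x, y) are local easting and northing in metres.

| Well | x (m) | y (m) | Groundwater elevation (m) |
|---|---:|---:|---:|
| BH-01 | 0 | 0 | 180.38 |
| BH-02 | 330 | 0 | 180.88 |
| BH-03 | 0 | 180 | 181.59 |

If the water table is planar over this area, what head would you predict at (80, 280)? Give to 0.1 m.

∂h/∂x = (180.88 − 180.38) / (330 − 0) = +0.001515
∂h/∂y = (181.59 − 180.38) / (180 − 0) = +0.006722
h(80, 280) = 180.38 + (+0.001515)·(80) + (+0.006722)·(280) = 180.38 +0.121 +1.882 = 182.383 m.

182.4 m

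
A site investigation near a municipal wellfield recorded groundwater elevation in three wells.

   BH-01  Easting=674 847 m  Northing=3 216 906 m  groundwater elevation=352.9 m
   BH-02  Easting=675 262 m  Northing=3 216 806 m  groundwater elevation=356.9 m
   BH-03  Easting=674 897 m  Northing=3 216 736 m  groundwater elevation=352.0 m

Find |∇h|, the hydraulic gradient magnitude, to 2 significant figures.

Taking BH-01 as reference: BH-02−BH-01 = (415, -100, +4.0); BH-03−BH-01 = (50, -170, -0.9).
Determinant of the coordinate differences = 415·(-170) − 50·(-100) = -65550.
∂h/∂x = [(+4.0)·(-170) − (-0.9)·(-100)] / -65550 = +0.01175
∂h/∂y = [415·(-0.9) − 50·(+4.0)] / -65550 = +0.008749
|∇h| = √(0.01175² + 0.008749²) = 0.01465

0.015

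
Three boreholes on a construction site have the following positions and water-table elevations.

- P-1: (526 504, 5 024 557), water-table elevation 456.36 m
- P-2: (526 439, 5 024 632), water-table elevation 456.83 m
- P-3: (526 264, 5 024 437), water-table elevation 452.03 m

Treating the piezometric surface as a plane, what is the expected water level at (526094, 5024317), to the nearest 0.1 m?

With h = a·x + b·y + c and P-1 as origin, the differences give:
  (-65)·a + 75·b = +0.47
  (-240)·a + (-120)·b = -4.33
Eliminate b (×(-120) and ×75, subtract): 25800·a = 268.350 → a = ∂h/∂x = +0.01040
Back-substitute: b = ∂h/∂y = +0.01528.
h(526094, 5024317) = 456.36 + (+0.01040)·(-410) + (+0.01528)·(-240) = 456.36 -4.264 -3.667 = 448.428 m.

448.4 m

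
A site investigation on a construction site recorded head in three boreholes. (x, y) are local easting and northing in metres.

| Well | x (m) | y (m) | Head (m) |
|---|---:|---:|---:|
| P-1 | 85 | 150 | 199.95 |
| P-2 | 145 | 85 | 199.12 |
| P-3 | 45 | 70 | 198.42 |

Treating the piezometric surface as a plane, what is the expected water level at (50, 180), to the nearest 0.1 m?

200.3 m

With h = a·x + b·y + c and P-1 as origin, the differences give:
  60·a + (-65)·b = -0.83
  (-40)·a + (-80)·b = -1.53
Eliminate b (×(-80) and ×(-65), subtract): -7400·a = -33.050 → a = ∂h/∂x = +0.004466
Back-substitute: b = ∂h/∂y = +0.01689.
h(50, 180) = 199.95 + (+0.004466)·(-35) + (+0.01689)·(30) = 199.95 -0.156 +0.507 = 200.300 m.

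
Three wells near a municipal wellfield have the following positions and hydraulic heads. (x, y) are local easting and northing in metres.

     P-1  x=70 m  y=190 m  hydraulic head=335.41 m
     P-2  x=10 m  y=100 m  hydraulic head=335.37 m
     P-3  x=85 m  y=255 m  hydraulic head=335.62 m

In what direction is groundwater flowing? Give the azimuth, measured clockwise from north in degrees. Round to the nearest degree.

Three-point gradient (reference P-1): Δ to P-2 = (-60, -90, -0.04), Δ to P-3 = (15, 65, +0.21).
∂h/∂x = -0.006392, ∂h/∂y = +0.004706 (det = -2550).
Flow direction (−∇h) has components (+0.006392 E, -0.004706 N).
Azimuth = atan2(E, N) = atan2(+0.006392, -0.004706) = 126.4° ≈ 126°.

126°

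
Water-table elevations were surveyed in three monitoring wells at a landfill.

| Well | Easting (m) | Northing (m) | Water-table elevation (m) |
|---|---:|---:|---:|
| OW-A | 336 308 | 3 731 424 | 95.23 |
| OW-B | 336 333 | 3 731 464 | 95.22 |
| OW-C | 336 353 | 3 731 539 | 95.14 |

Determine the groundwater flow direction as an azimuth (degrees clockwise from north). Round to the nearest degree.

Three-point gradient (reference OW-A): Δ to OW-B = (25, 40, -0.01), Δ to OW-C = (45, 115, -0.09).
∂h/∂x = +0.002279, ∂h/∂y = -0.001674 (det = 1075).
Flow direction (−∇h) has components (-0.002279 E, +0.001674 N).
Azimuth = atan2(E, N) = atan2(-0.002279, +0.001674) = 306.3° ≈ 306°.

306°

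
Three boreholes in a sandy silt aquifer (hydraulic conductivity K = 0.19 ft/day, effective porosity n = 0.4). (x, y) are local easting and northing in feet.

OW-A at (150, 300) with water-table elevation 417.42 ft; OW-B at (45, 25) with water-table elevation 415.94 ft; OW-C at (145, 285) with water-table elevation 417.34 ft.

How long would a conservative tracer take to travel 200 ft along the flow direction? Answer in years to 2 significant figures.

230 years

Three-point gradient (reference OW-A): Δ to OW-B = (-105, -275, -1.48), Δ to OW-C = (-5, -15, -0.08).
∂h/∂x = +0.0010000, ∂h/∂y = +0.005000 (det = 200).
|∇h| = √(0.0010000² + 0.005000²) = 0.005099
Seepage velocity v = K·i/n = 0.19 × 0.005099 / 0.4 = 0.002422 ft/day.
t = 200 / 0.002422 = 8.258e+04 days = 226 years.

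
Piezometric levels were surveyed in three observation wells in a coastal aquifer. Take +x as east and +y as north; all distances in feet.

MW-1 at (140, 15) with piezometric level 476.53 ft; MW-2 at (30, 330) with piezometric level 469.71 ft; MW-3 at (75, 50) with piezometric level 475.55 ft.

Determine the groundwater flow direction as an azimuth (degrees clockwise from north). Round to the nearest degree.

Taking MW-1 as reference: MW-2−MW-1 = (-110, 315, -6.82); MW-3−MW-1 = (-65, 35, -0.98).
Solve a·Δx + b·Δy = Δh: det = (-110)·35 − (-65)·315 = 16625.
∂h/∂x = [(-6.82)·35 − (-0.98)·315] / 16625 = +0.004211
∂h/∂y = [(-110)·(-0.98) − (-65)·(-6.82)] / 16625 = -0.02018
Flow direction (−∇h) has components (-0.004211 E, +0.02018 N).
Azimuth = atan2(E, N) = atan2(-0.004211, +0.02018) = 348.2° ≈ 348°.

348°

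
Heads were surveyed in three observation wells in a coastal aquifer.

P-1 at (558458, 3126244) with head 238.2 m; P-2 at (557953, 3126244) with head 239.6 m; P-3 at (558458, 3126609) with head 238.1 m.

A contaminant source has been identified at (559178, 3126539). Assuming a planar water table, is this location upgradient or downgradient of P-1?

∂h/∂x = (239.6 − 238.2) / (557953 − 558458) = -0.002772
∂h/∂y = (238.1 − 238.2) / (3126609 − 3126244) = -0.0002740
Head at (559178, 3126539) = 238.2 + (-0.002772)·(720) + (-0.0002740)·(295) = 236.12 m.
That is lower than the 238.2 m at P-1, so the point is downgradient.

downgradient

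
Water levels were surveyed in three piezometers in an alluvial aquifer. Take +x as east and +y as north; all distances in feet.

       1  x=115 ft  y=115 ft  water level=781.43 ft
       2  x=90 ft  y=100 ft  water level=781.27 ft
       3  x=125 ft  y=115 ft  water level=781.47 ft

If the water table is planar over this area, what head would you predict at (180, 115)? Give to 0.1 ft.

781.7 ft

Taking 1 as reference: 2−1 = (-25, -15, -0.16); 3−1 = (10, 0, +0.04).
Solve a·Δx + b·Δy = Δh: det = (-25)·0 − 10·(-15) = 150.
∂h/∂x = [(-0.16)·0 − (+0.04)·(-15)] / 150 = +0.004000
∂h/∂y = [(-25)·(+0.04) − 10·(-0.16)] / 150 = +0.004000
h(180, 115) = 781.43 + (+0.004000)·(65) + (+0.004000)·(0) = 781.43 +0.260 +0.000 = 781.690 ft.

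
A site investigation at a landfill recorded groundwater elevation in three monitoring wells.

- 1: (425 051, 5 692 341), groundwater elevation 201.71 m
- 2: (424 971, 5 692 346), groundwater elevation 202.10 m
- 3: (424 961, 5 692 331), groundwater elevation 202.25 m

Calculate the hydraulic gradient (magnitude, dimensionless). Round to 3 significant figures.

With h = a·x + b·y + c and 1 as origin, the differences give:
  (-80)·a + 5·b = +0.39
  (-90)·a + (-10)·b = +0.54
Eliminate b (×(-10) and ×5, subtract): 1250·a = -6.600 → a = ∂h/∂x = -0.005280
Back-substitute: b = ∂h/∂y = -0.006480.
|∇h| = √(-0.005280² + -0.006480²) = 0.008359

0.00836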